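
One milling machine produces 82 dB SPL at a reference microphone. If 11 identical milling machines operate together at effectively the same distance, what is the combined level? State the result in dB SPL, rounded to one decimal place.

92.4 dB SPL

L_total = L₁ + 10·log₁₀ N for N identical incoherent sources.
L_total = 82 + 10·log₁₀(11) = 82 + 10.414 = 92.41 dB SPL.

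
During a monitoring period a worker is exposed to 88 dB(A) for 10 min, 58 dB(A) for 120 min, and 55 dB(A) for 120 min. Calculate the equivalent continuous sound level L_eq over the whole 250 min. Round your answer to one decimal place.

Weight each interval's intensity by its duration and average over T = 250 min:
Σ tᵢ·10^(Lᵢ/10) = 10·10^(88/10) + 120·10^(58/10) + 120·10^(55/10) = 6.423e+09.
L_eq = 10·log₁₀(6.423e+09/250) = 74.10 dB(A).

74.1 dB(A)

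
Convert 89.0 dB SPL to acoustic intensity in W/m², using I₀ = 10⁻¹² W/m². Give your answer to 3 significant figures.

I/I₀ = 10^(89.0/10) = 7.943e+08, so I = 7.943e+08 × 10⁻¹² W/m².

0.000794 W/m²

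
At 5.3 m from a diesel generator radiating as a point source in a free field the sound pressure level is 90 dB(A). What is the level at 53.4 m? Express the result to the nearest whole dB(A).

Spherical spreading from a point source gives a 20·log₁₀(r₂/r₁) drop.
L₂ = 90 − 20·log₁₀(53.4/5.3) = 90 − 20.065 = 69.93 dB(A).

70 dB(A)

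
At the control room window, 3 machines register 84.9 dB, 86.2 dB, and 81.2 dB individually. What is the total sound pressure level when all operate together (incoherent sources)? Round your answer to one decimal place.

For uncorrelated sources the intensities add, so convert each level to linear form, sum, and take 10·log₁₀ of the total.
Σ 10^(L/10) = 10^(84.9/10) + 10^(86.2/10) + 10^(81.2/10) = 8.577e+08.
L_total = 10·log₁₀(8.577e+08) = 89.33 dB.

89.3 dB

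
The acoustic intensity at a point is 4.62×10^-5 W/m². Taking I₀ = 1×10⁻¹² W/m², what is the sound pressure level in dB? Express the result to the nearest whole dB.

77 dB

I/I₀ = 4.62×10^-5/10⁻¹² = 4.62×10^7, and L = 10·log₁₀(I/I₀).
L = 10·(0.6646 + 7) = 76.65 dB.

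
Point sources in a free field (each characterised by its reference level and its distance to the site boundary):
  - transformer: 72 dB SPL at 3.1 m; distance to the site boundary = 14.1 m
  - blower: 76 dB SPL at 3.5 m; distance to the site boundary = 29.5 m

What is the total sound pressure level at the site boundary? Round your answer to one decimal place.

61.2 dB SPL

Apply inverse-square spreading to bring every level to the receiver, then sum 10^(L/10).
transformer: 72 − 20·log₁₀(14.1/3.1) = 72 − 13.16 = 58.84 dB SPL.
blower: 76 − 20·log₁₀(29.5/3.5) = 76 − 18.52 = 57.48 dB SPL.
Σ 10^(L/10) = 1.326e+06 → L_total = 10·log₁₀(1.326e+06) = 61.23 dB SPL.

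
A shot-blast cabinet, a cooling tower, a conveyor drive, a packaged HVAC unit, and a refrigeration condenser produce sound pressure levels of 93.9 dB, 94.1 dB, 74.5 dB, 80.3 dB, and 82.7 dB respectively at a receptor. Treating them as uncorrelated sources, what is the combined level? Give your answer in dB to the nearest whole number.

97 dB

Incoherent sources combine by intensity addition: L_total = 10·log₁₀(Σ 10^(L_i/10)).
Σ 10^(L/10) = 10^(93.9/10) + 10^(94.1/10) + 10^(74.5/10) + 10^(80.3/10) + 10^(82.7/10) = 5.347e+09.
L_total = 10·log₁₀(5.347e+09) = 97.28 dB.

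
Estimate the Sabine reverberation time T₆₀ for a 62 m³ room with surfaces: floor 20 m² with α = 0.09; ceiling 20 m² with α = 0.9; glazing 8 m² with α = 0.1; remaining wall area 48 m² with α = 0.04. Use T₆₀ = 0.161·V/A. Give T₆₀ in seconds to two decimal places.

A = Σ Sᵢαᵢ = 20·0.09 + 20·0.9 + 8·0.1 + 48·0.04 = 22.52 m².
T₆₀ = 0.161 × 62 / 22.52 = 0.443 s.

0.44 s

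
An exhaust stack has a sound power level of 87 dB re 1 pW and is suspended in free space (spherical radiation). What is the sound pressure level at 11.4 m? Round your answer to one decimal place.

L_p = L_w − 10·log₁₀(4π·r²) with r = 11.4 m.
4π·r² = 1633 m², 10·log₁₀ of that is 32.130 dB.
L_p = 87 − 32.130 = 54.87 dB.

54.9 dB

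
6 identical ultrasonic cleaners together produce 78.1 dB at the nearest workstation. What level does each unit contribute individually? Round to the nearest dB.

70 dB

Dividing the total intensity by 6 lowers the level by 10·log₁₀ 6 = 7.782 dB: L₁ = 78.1 − 7.782.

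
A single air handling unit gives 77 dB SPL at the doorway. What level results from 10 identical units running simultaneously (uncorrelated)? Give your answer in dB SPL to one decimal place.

87.0 dB SPL

N identical incoherent sources raise the level by 10·log₁₀ N.
L_total = 77 + 10·log₁₀(10) = 77 + 10.000 = 87.00 dB SPL.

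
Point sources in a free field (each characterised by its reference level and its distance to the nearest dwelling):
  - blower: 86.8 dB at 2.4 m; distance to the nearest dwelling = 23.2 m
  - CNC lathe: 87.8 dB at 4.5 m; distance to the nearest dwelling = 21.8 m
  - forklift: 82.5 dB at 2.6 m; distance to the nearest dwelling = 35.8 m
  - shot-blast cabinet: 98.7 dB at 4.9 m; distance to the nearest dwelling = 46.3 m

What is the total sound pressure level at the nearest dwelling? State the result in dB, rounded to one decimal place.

80.6 dB

Propagate each source to the receiver with L = L_ref − 20·log₁₀(r/r_ref), then add intensities.
blower: 86.8 − 20·log₁₀(23.2/2.4) = 86.8 − 19.71 = 67.09 dB.
CNC lathe: 87.8 − 20·log₁₀(21.8/4.5) = 87.8 − 13.70 = 74.10 dB.
forklift: 82.5 − 20·log₁₀(35.8/2.6) = 82.5 − 22.78 = 59.72 dB.
shot-blast cabinet: 98.7 − 20·log₁₀(46.3/4.9) = 98.7 − 19.51 = 79.19 dB.
Σ 10^(L/10) = 1.148e+08 → L_total = 10·log₁₀(1.148e+08) = 80.60 dB.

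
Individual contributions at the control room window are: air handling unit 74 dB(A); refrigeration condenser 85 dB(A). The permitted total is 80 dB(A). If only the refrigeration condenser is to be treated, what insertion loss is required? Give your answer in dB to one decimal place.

6.3 dB

The untreated sources together contribute 10^(74/10) = 2.512e+07, i.e. 74.00 dB(A).
To meet 80 dB(A) overall, the treated refrigeration condenser may contribute at most 10^(80/10) − 2.512e+07 = 7.488e+07, i.e. 78.74 dB(A).
Required insertion loss = 85 − 78.74 = 6.26 dB.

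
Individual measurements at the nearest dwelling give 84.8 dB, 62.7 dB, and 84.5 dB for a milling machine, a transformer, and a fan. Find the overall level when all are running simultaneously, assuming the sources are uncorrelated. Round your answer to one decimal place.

Incoherent sources combine by intensity addition: L_total = 10·log₁₀(Σ 10^(L_i/10)).
Σ 10^(L/10) = 10^(84.8/10) + 10^(62.7/10) + 10^(84.5/10) = 5.857e+08.
L_total = 10·log₁₀(5.857e+08) = 87.68 dB.

87.7 dB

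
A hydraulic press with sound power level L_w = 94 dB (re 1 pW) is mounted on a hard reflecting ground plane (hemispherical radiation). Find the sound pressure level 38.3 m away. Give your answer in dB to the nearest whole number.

54 dB

The power spreads over a hemisphere of area 2π·r², so L_p = L_w − 10·log₁₀(2π·r²).
2π·r² = 9217 m², 10·log₁₀ of that is 39.646 dB.
L_p = 94 − 39.646 = 54.35 dB.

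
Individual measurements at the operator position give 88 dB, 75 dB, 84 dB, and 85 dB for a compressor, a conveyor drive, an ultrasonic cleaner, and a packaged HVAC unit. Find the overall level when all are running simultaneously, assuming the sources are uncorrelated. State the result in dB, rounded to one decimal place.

90.9 dB

For uncorrelated sources the intensities add, so convert each level to linear form, sum, and take 10·log₁₀ of the total.
Σ 10^(L/10) = 10^(88/10) + 10^(75/10) + 10^(84/10) + 10^(85/10) = 1.230e+09.
L_total = 10·log₁₀(1.230e+09) = 90.90 dB.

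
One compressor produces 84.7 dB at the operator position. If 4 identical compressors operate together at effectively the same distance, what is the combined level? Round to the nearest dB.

With 4 equal, uncorrelated contributions the intensity is 4× that of one unit, giving a rise of 10·log₁₀ 4.
L_total = 84.7 + 10·log₁₀(4) = 84.7 + 6.021 = 90.72 dB.

91 dB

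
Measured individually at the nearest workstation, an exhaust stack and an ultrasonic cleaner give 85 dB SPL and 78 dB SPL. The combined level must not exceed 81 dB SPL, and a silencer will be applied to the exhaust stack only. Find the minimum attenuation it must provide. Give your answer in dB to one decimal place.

7.0 dB

The untreated sources together contribute 10^(78/10) = 6.310e+07, i.e. 78.00 dB SPL.
To meet 81 dB SPL overall, the treated exhaust stack may contribute at most 10^(81/10) − 6.310e+07 = 6.280e+07, i.e. 77.98 dB SPL.
So the exhaust stack must be reduced from 85 to 77.98 dB SPL: IL = 7.02 dB.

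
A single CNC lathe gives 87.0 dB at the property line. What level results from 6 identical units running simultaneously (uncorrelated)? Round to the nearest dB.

N identical incoherent sources raise the level by 10·log₁₀ N.
L_total = 87.0 + 10·log₁₀(6) = 87.0 + 7.782 = 94.78 dB.

95 dB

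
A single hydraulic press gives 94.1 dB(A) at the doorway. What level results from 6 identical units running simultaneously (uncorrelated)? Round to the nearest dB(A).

102 dB(A)

N identical incoherent sources raise the level by 10·log₁₀ N.
L_total = 94.1 + 10·log₁₀(6) = 94.1 + 7.782 = 101.88 dB(A).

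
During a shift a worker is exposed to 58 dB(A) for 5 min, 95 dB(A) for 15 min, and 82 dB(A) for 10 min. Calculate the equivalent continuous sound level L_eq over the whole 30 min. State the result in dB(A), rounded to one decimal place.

Weight each interval's intensity by its duration and average over T = 30 min:
Σ tᵢ·10^(Lᵢ/10) = 5·10^(58/10) + 15·10^(95/10) + 10·10^(82/10) = 4.902e+10.
L_eq = 10·log₁₀(4.902e+10/30) = 92.13 dB(A).

92.1 dB(A)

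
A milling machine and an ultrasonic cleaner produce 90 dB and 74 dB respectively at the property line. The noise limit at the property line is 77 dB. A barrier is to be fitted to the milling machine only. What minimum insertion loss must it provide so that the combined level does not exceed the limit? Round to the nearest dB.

16 dB

Fixed contribution from the other source: Σ 10^(L/10) = 10^(74/10) = 2.512e+07 (74.00 dB).
The limit corresponds to 10^(77/10) = 5.012e+07; subtracting the fixed part leaves 2.500e+07 for the milling machine, i.e. 73.98 dB.
So the milling machine must be reduced from 90 to 73.98 dB: IL = 16.02 dB.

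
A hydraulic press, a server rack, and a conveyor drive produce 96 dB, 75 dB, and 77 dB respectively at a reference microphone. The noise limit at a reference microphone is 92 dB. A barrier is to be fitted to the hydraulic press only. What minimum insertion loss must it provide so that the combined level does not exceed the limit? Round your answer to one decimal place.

4.2 dB

Fixed contribution from the other sources: Σ 10^(L/10) = 10^(75/10) + 10^(77/10) = 8.174e+07 (79.12 dB).
The limit corresponds to 10^(92/10) = 1.585e+09; subtracting the fixed part leaves 1.503e+09 for the hydraulic press, i.e. 91.77 dB.
Required insertion loss = 96 − 91.77 = 4.23 dB.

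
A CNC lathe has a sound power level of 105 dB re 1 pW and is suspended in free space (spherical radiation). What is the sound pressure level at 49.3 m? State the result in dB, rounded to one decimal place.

The power spreads over a sphere of area 4π·r², so L_p = L_w − 10·log₁₀(4π·r²).
4π·r² = 3.054e+04 m², 10·log₁₀ of that is 44.849 dB.
L_p = 105 − 44.849 = 60.15 dB.

60.2 dB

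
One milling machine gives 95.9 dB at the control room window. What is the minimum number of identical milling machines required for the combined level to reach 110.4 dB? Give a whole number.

29

The shortfall is 110.4 − 95.9 = 14.5 dB, and N units add 10·log₁₀ N, so need 10·log₁₀ N ≥ 14.5.
N ≥ 10^(14.5/10) = 28.184, so N = 29.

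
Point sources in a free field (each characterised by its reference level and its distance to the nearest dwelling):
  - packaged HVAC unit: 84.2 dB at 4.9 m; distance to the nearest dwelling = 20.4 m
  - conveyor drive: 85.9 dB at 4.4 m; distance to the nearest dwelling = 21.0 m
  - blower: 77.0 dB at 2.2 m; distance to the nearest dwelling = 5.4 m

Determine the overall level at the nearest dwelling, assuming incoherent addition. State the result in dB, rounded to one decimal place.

Apply inverse-square spreading to bring every level to the receiver, then sum 10^(L/10).
packaged HVAC unit: 84.2 − 20·log₁₀(20.4/4.9) = 84.2 − 12.39 = 71.81 dB.
conveyor drive: 85.9 − 20·log₁₀(21.0/4.4) = 85.9 − 13.58 = 72.32 dB.
blower: 77.0 − 20·log₁₀(5.4/2.2) = 77.0 − 7.80 = 69.20 dB.
Σ 10^(L/10) = 4.057e+07 → L_total = 10·log₁₀(4.057e+07) = 76.08 dB.

76.1 dB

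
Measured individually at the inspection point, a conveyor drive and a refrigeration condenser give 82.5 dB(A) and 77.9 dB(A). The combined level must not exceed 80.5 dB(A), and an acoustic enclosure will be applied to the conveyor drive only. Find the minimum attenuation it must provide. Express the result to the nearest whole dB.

Fixed contribution from the other source: Σ 10^(L/10) = 10^(77.9/10) = 6.166e+07 (77.90 dB(A)).
The limit corresponds to 10^(80.5/10) = 1.122e+08; subtracting the fixed part leaves 5.054e+07 for the conveyor drive, i.e. 77.04 dB(A).
Required insertion loss = 82.5 − 77.04 = 5.46 dB.

5 dB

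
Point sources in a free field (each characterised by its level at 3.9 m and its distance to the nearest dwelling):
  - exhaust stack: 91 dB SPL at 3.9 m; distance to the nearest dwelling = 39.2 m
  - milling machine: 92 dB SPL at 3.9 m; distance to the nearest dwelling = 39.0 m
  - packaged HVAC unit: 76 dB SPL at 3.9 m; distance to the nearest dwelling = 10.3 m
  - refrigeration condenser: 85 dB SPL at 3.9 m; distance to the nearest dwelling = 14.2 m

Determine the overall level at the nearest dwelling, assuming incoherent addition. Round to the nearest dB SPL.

First find each source's level at the receiver (point-source: −20·log₁₀(r/r_ref)), then combine on an intensity basis.
exhaust stack: 91 − 20·log₁₀(39.2/3.9) = 91 − 20.04 = 70.96 dB SPL.
milling machine: 92 − 20·log₁₀(39.0/3.9) = 92 − 20.00 = 72.00 dB SPL.
packaged HVAC unit: 76 − 20·log₁₀(10.3/3.9) = 76 − 8.44 = 67.56 dB SPL.
refrigeration condenser: 85 − 20·log₁₀(14.2/3.9) = 85 − 11.22 = 73.78 dB SPL.
Σ 10^(L/10) = 5.787e+07 → L_total = 10·log₁₀(5.787e+07) = 77.62 dB SPL.

78 dB SPL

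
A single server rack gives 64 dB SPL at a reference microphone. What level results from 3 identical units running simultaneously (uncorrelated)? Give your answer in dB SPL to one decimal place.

68.8 dB SPL

L_total = L₁ + 10·log₁₀ N for N identical incoherent sources.
L_total = 64 + 10·log₁₀(3) = 64 + 4.771 = 68.77 dB SPL.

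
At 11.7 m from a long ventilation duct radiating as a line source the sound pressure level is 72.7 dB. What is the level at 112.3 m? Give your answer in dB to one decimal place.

Cylindrical spreading from a line source gives a 10·log₁₀(r₂/r₁) drop.
L₂ = 72.7 − 10·log₁₀(112.3/11.7) = 72.7 − 9.822 = 62.88 dB.

62.9 dB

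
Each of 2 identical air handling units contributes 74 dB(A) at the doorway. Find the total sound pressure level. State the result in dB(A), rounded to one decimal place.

With 2 equal, uncorrelated contributions the intensity is 2× that of one unit, giving a rise of 10·log₁₀ 2.
L_total = 74 + 10·log₁₀(2) = 74 + 3.010 = 77.01 dB(A).

77.0 dB(A)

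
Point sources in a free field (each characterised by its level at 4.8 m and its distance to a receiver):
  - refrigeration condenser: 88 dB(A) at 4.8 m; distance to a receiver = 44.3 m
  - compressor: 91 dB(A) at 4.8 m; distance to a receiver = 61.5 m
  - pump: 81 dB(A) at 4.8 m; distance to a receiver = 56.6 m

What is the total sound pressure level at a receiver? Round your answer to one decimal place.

Apply inverse-square spreading to bring every level to the receiver, then sum 10^(L/10).
refrigeration condenser: 88 − 20·log₁₀(44.3/4.8) = 88 − 19.30 = 68.70 dB(A).
compressor: 91 − 20·log₁₀(61.5/4.8) = 91 − 22.15 = 68.85 dB(A).
pump: 81 − 20·log₁₀(56.6/4.8) = 81 − 21.43 = 59.57 dB(A).
Σ 10^(L/10) = 1.598e+07 → L_total = 10·log₁₀(1.598e+07) = 72.04 dB(A).

72.0 dB(A)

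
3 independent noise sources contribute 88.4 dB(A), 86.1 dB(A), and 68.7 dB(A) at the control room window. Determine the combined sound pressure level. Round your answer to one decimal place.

For uncorrelated sources the intensities add, so convert each level to linear form, sum, and take 10·log₁₀ of the total.
Σ 10^(L/10) = 10^(88.4/10) + 10^(86.1/10) + 10^(68.7/10) = 1.107e+09.
L_total = 10·log₁₀(1.107e+09) = 90.44 dB(A).

90.4 dB(A)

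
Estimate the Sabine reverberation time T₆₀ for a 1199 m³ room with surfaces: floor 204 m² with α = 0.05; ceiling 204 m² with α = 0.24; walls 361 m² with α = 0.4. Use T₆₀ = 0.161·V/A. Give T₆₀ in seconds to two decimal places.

A = Σ Sᵢαᵢ = 204·0.05 + 204·0.24 + 361·0.4 = 203.56 m².
T₆₀ = 0.161 × 1199 / 203.56 = 0.948 s.

0.95 s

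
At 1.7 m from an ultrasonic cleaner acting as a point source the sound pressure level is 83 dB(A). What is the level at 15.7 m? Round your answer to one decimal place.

For a point source, L₂ = L₁ − 20·log₁₀(r₂/r₁).
L₂ = 83 − 20·log₁₀(15.7/1.7) = 83 − 19.309 = 63.69 dB(A).

63.7 dB(A)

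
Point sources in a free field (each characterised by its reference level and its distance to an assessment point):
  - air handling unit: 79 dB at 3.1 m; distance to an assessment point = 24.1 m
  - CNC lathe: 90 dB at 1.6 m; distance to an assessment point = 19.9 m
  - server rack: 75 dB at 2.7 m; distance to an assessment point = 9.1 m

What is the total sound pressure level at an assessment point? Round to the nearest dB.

70 dB

Apply inverse-square spreading to bring every level to the receiver, then sum 10^(L/10).
air handling unit: 79 − 20·log₁₀(24.1/3.1) = 79 − 17.81 = 61.19 dB.
CNC lathe: 90 − 20·log₁₀(19.9/1.6) = 90 − 21.89 = 68.11 dB.
server rack: 75 − 20·log₁₀(9.1/2.7) = 75 − 10.55 = 64.45 dB.
Σ 10^(L/10) = 1.056e+07 → L_total = 10·log₁₀(1.056e+07) = 70.24 dB.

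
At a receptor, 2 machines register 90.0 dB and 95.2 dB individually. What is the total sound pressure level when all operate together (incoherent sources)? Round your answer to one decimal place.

96.3 dB

Incoherent sources combine by intensity addition: L_total = 10·log₁₀(Σ 10^(L_i/10)).
Σ 10^(L/10) = 10^(90.0/10) + 10^(95.2/10) = 4.311e+09.
L_total = 10·log₁₀(4.311e+09) = 96.35 dB.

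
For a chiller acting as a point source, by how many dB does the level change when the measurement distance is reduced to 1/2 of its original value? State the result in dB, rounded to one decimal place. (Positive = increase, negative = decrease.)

With spherical spreading the level changes by −20·log₁₀(r₂/r₁).
ΔL = −20·log₁₀(0.5) = +6.02 dB.

+6.0 dB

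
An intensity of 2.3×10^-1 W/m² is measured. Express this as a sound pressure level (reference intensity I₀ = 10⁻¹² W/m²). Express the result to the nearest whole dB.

Dividing by I₀ shifts the exponent by 12: I/I₀ = 2.3×10^11.
L = 10·(0.3617 + 11) = 113.62 dB.

114 dB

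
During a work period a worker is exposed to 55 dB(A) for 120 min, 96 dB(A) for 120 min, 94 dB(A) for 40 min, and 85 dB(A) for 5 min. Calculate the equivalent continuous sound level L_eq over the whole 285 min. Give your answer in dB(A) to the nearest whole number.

93 dB(A)

The energy average is taken in the linear domain: L_eq = 10·log₁₀[(Σ tᵢ·10^(Lᵢ/10))/T], T = 285 min.
Σ tᵢ·10^(Lᵢ/10) = 120·10^(55/10) + 120·10^(96/10) + 40·10^(94/10) + 5·10^(85/10) = 5.798e+11.
L_eq = 10·log₁₀(5.798e+11/285) = 93.08 dB(A).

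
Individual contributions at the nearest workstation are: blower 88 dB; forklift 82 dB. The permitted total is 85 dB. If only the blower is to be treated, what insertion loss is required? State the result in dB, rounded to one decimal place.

Everything except the blower sums to 10^(82/10) = 1.585e+08 in linear terms, 82.00 dB.
The limit corresponds to 10^(85/10) = 3.162e+08; subtracting the fixed part leaves 1.577e+08 for the blower, i.e. 81.98 dB.
Required insertion loss = 88 − 81.98 = 6.02 dB.

6.0 dB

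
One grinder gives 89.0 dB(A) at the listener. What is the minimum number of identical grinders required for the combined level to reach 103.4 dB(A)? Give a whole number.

The shortfall is 103.4 − 89.0 = 14.4 dB, and N units add 10·log₁₀ N, so need 10·log₁₀ N ≥ 14.4.
N ≥ 10^(14.4/10) = 27.542, so N = 28.

28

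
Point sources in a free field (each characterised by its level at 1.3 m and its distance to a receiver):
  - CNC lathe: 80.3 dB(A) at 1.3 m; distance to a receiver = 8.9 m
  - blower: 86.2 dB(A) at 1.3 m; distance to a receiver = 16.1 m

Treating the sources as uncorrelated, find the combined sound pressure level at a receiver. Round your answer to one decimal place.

67.0 dB(A)

Apply inverse-square spreading to bring every level to the receiver, then sum 10^(L/10).
CNC lathe: 80.3 − 20·log₁₀(8.9/1.3) = 80.3 − 16.71 = 63.59 dB(A).
blower: 86.2 − 20·log₁₀(16.1/1.3) = 86.2 − 21.86 = 64.34 dB(A).
Σ 10^(L/10) = 5.004e+06 → L_total = 10·log₁₀(5.004e+06) = 66.99 dB(A).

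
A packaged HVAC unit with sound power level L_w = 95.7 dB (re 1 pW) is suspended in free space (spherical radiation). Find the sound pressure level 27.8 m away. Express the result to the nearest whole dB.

L_p = L_w − 10·log₁₀(4π·r²) with r = 27.8 m.
4π·r² = 9712 m², 10·log₁₀ of that is 39.873 dB.
L_p = 95.7 − 39.873 = 55.83 dB.

56 dB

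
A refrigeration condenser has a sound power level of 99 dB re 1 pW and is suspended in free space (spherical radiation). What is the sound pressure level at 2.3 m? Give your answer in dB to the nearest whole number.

81 dB

Free-field spherical radiation: L_p = L_w − 10·log₁₀(4π·r²), r = 2.3 m.
4π·r² = 66.48 m², 10·log₁₀ of that is 18.227 dB.
L_p = 99 − 18.227 = 80.77 dB.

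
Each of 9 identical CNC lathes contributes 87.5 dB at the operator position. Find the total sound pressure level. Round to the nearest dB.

N identical incoherent sources raise the level by 10·log₁₀ N.
L_total = 87.5 + 10·log₁₀(9) = 87.5 + 9.542 = 97.04 dB.

97 dB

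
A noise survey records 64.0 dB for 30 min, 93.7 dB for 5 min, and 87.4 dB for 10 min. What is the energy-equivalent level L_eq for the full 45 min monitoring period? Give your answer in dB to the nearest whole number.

The energy average is taken in the linear domain: L_eq = 10·log₁₀[(Σ tᵢ·10^(Lᵢ/10))/T], T = 45 min.
Σ tᵢ·10^(Lᵢ/10) = 30·10^(64.0/10) + 5·10^(93.7/10) + 10·10^(87.4/10) = 1.729e+10.
L_eq = 10·log₁₀(1.729e+10/45) = 85.85 dB.

86 dB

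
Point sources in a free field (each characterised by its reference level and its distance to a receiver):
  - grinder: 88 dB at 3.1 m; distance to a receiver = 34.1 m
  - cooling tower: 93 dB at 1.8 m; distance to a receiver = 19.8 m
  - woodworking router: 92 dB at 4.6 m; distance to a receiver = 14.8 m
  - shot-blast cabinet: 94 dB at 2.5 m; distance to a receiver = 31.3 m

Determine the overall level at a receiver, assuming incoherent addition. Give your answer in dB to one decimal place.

First find each source's level at the receiver (point-source: −20·log₁₀(r/r_ref)), then combine on an intensity basis.
grinder: 88 − 20·log₁₀(34.1/3.1) = 88 − 20.83 = 67.17 dB.
cooling tower: 93 − 20·log₁₀(19.8/1.8) = 93 − 20.83 = 72.17 dB.
woodworking router: 92 − 20·log₁₀(14.8/4.6) = 92 − 10.15 = 81.85 dB.
shot-blast cabinet: 94 − 20·log₁₀(31.3/2.5) = 94 − 21.95 = 72.05 dB.
Σ 10^(L/10) = 1.908e+08 → L_total = 10·log₁₀(1.908e+08) = 82.81 dB.

82.8 dB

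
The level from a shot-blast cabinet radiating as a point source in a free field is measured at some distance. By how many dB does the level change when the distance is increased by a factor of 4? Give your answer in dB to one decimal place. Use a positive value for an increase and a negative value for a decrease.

-12.0 dB

A point source loses 6 dB per doubling of distance; generally ΔL = −20·log₁₀(r₂/r₁).
ΔL = −20·log₁₀(4) = -12.04 dB.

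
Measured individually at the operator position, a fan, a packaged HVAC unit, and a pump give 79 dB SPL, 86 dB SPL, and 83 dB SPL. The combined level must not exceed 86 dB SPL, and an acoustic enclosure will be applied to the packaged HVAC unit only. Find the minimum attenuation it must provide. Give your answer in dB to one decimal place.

Fixed contribution from the other sources: Σ 10^(L/10) = 10^(79/10) + 10^(83/10) = 2.790e+08 (84.46 dB SPL).
The limit corresponds to 10^(86/10) = 3.981e+08; subtracting the fixed part leaves 1.191e+08 for the packaged HVAC unit, i.e. 80.76 dB SPL.
So the packaged HVAC unit must be reduced from 86 to 80.76 dB SPL: IL = 5.24 dB.

5.2 dB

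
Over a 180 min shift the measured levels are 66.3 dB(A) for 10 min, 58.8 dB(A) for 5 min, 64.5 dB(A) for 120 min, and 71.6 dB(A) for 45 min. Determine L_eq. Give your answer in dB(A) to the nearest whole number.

68 dB(A)

The energy average is taken in the linear domain: L_eq = 10·log₁₀[(Σ tᵢ·10^(Lᵢ/10))/T], T = 180 min.
Σ tᵢ·10^(Lᵢ/10) = 10·10^(66.3/10) + 5·10^(58.8/10) + 120·10^(64.5/10) + 45·10^(71.6/10) = 1.035e+09.
L_eq = 10·log₁₀(1.035e+09/180) = 67.60 dB(A).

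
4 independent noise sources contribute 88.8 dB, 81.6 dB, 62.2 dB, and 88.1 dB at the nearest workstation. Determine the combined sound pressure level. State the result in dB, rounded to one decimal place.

Incoherent sources combine by intensity addition: L_total = 10·log₁₀(Σ 10^(L_i/10)).
Σ 10^(L/10) = 10^(88.8/10) + 10^(81.6/10) + 10^(62.2/10) + 10^(88.1/10) = 1.550e+09.
L_total = 10·log₁₀(1.550e+09) = 91.90 dB.

91.9 dB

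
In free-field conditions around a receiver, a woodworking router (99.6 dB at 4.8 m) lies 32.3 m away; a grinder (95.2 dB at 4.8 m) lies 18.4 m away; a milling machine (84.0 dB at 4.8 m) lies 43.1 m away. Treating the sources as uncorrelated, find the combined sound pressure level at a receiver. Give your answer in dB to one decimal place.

Propagate each source to the receiver with L = L_ref − 20·log₁₀(r/r_ref), then add intensities.
woodworking router: 99.6 − 20·log₁₀(32.3/4.8) = 99.6 − 16.56 = 83.04 dB.
grinder: 95.2 − 20·log₁₀(18.4/4.8) = 95.2 − 11.67 = 83.53 dB.
milling machine: 84.0 − 20·log₁₀(43.1/4.8) = 84.0 − 19.06 = 64.94 dB.
Σ 10^(L/10) = 4.299e+08 → L_total = 10·log₁₀(4.299e+08) = 86.33 dB.

86.3 dB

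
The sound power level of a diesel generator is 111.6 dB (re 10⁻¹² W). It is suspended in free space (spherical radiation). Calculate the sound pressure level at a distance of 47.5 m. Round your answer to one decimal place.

67.1 dB

The power spreads over a sphere of area 4π·r², so L_p = L_w − 10·log₁₀(4π·r²).
4π·r² = 2.835e+04 m², 10·log₁₀ of that is 44.526 dB.
L_p = 111.6 − 44.526 = 67.07 dB.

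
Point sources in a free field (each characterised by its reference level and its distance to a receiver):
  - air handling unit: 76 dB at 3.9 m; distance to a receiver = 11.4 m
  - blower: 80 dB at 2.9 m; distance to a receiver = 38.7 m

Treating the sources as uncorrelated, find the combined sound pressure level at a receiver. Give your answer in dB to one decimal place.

67.2 dB

Propagate each source to the receiver with L = L_ref − 20·log₁₀(r/r_ref), then add intensities.
air handling unit: 76 − 20·log₁₀(11.4/3.9) = 76 − 9.32 = 66.68 dB.
blower: 80 − 20·log₁₀(38.7/2.9) = 80 − 22.51 = 57.49 dB.
Σ 10^(L/10) = 5.221e+06 → L_total = 10·log₁₀(5.221e+06) = 67.18 dB.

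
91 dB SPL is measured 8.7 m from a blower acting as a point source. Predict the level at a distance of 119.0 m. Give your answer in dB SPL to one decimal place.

68.3 dB SPL

Point-source attenuation: ΔL = 20·log₁₀(r₂/r₁) = 20·log₁₀(119.0/8.7) = 22.721 dB.
L₂ = 91 − 20·log₁₀(119.0/8.7) = 91 − 22.721 = 68.28 dB SPL.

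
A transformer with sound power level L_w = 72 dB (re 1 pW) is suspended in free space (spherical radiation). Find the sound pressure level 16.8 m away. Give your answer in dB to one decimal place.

Free-field spherical radiation: L_p = L_w − 10·log₁₀(4π·r²), r = 16.8 m.
4π·r² = 3547 m², 10·log₁₀ of that is 35.498 dB.
L_p = 72 − 35.498 = 36.50 dB.

36.5 dB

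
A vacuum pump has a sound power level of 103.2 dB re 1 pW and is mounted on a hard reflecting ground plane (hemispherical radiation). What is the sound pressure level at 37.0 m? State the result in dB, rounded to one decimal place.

Free-field hemispherical radiation: L_p = L_w − 10·log₁₀(2π·r²), r = 37.0 m.
2π·r² = 8602 m², 10·log₁₀ of that is 39.346 dB.
L_p = 103.2 − 39.346 = 63.85 dB.

63.9 dB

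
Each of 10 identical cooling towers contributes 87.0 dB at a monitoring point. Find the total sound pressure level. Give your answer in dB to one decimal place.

L_total = L₁ + 10·log₁₀ N for N identical incoherent sources.
L_total = 87.0 + 10·log₁₀(10) = 87.0 + 10.000 = 97.00 dB.

97.0 dB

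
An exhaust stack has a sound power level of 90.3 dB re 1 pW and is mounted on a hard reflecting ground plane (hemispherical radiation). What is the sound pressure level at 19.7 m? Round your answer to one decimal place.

Free-field hemispherical radiation: L_p = L_w − 10·log₁₀(2π·r²), r = 19.7 m.
2π·r² = 2438 m², 10·log₁₀ of that is 33.871 dB.
L_p = 90.3 − 33.871 = 56.43 dB.

56.4 dB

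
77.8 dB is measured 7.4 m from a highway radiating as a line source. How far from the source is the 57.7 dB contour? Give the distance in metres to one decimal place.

757.2 m

Line-source spreading drops the level by 10·log₁₀(r₂/r₁); inverting, r₂/r₁ = 10^(ΔL/10).
r₂ = 7.4·10^((77.8−57.7)/10) = 7.4·10^(20.1/10) = 757.24 m.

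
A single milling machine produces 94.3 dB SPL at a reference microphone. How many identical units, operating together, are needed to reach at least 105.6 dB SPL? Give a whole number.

The shortfall is 105.6 − 94.3 = 11.3 dB, and N units add 10·log₁₀ N, so need 10·log₁₀ N ≥ 11.3.
N ≥ 10^(11.3/10) = 13.490, so N = 14.

14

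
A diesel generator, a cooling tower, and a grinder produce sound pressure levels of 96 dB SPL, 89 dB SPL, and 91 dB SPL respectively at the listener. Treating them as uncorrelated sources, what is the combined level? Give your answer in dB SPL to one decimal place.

97.8 dB SPL

For uncorrelated sources the intensities add, so convert each level to linear form, sum, and take 10·log₁₀ of the total.
Σ 10^(L/10) = 10^(96/10) + 10^(89/10) + 10^(91/10) = 6.034e+09.
L_total = 10·log₁₀(6.034e+09) = 97.81 dB SPL.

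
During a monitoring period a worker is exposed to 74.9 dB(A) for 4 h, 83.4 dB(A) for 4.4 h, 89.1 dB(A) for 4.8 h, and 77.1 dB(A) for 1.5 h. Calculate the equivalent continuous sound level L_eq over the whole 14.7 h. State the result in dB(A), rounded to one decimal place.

85.4 dB(A)

Weight each interval's intensity by its duration and average over T = 14.7 h:
Σ tᵢ·10^(Lᵢ/10) = 4·10^(74.9/10) + 4.4·10^(83.4/10) + 4.8·10^(89.1/10) + 1.5·10^(77.1/10) = 5.065e+09.
L_eq = 10·log₁₀(5.065e+09/14.7) = 85.37 dB(A).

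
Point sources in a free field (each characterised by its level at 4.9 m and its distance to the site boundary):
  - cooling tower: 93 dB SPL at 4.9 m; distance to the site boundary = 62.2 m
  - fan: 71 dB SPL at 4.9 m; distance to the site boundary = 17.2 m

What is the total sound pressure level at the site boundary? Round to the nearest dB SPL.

71 dB SPL

Apply inverse-square spreading to bring every level to the receiver, then sum 10^(L/10).
cooling tower: 93 − 20·log₁₀(62.2/4.9) = 93 − 22.07 = 70.93 dB SPL.
fan: 71 − 20·log₁₀(17.2/4.9) = 71 − 10.91 = 60.09 dB SPL.
Σ 10^(L/10) = 1.340e+07 → L_total = 10·log₁₀(1.340e+07) = 71.27 dB SPL.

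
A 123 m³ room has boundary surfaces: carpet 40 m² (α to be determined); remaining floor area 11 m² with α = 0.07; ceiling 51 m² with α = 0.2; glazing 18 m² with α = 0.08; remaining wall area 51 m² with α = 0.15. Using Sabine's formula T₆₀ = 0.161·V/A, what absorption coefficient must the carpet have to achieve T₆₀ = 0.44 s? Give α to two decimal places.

A = 0.161·V/T₆₀ = 0.161·123/0.44 = 45.01 m² sabins.
Absorption from the other surfaces = 11·0.07 + 51·0.2 + 18·0.08 + 51·0.15 = 20.06 m², so the carpet must supply 24.95 m² over 40 m².
α = 24.95/40 = 0.624.

0.62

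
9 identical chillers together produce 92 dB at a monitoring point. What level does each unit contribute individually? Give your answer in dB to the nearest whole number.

For N identical incoherent sources L_total = L₁ + 10·log₁₀ N, so L₁ = 92 − 10·log₁₀(9) = 92 − 9.542.

82 dB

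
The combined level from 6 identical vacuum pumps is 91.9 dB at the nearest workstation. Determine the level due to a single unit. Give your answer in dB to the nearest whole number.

84 dB

For N identical incoherent sources L_total = L₁ + 10·log₁₀ N, so L₁ = 91.9 − 10·log₁₀(6) = 91.9 − 7.782.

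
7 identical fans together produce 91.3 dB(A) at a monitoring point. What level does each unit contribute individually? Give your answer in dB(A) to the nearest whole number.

83 dB(A)

Dividing the total intensity by 7 lowers the level by 10·log₁₀ 7 = 8.451 dB: L₁ = 91.3 − 8.451.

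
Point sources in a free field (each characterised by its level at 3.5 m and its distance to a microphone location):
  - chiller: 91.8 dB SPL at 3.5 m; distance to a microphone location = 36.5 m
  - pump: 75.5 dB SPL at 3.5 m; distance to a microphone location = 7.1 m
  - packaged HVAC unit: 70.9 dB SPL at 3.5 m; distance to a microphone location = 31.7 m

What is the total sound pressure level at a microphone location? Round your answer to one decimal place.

First find each source's level at the receiver (point-source: −20·log₁₀(r/r_ref)), then combine on an intensity basis.
chiller: 91.8 − 20·log₁₀(36.5/3.5) = 91.8 − 20.36 = 71.44 dB SPL.
pump: 75.5 − 20·log₁₀(7.1/3.5) = 75.5 − 6.14 = 69.36 dB SPL.
packaged HVAC unit: 70.9 − 20·log₁₀(31.7/3.5) = 70.9 − 19.14 = 51.76 dB SPL.
Σ 10^(L/10) = 2.269e+07 → L_total = 10·log₁₀(2.269e+07) = 73.56 dB SPL.

73.6 dB SPL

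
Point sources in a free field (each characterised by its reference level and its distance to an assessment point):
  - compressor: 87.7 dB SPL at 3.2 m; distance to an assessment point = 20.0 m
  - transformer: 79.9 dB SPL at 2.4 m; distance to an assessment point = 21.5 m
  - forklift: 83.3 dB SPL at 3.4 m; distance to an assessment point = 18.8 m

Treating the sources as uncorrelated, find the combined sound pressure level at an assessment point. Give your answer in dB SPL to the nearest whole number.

74 dB SPL

Apply inverse-square spreading to bring every level to the receiver, then sum 10^(L/10).
compressor: 87.7 − 20·log₁₀(20.0/3.2) = 87.7 − 15.92 = 71.78 dB SPL.
transformer: 79.9 − 20·log₁₀(21.5/2.4) = 79.9 − 19.04 = 60.86 dB SPL.
forklift: 83.3 − 20·log₁₀(18.8/3.4) = 83.3 − 14.85 = 68.45 dB SPL.
Σ 10^(L/10) = 2.328e+07 → L_total = 10·log₁₀(2.328e+07) = 73.67 dB SPL.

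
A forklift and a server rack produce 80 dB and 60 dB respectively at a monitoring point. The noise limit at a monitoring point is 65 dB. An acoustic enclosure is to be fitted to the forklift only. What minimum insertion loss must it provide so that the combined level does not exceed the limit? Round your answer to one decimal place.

Everything except the forklift sums to 10^(60/10) = 1.000e+06 in linear terms, 60.00 dB.
To meet 65 dB overall, the treated forklift may contribute at most 10^(65/10) − 1.000e+06 = 2.162e+06, i.e. 63.35 dB.
Required insertion loss = 80 − 63.35 = 16.65 dB.

16.7 dB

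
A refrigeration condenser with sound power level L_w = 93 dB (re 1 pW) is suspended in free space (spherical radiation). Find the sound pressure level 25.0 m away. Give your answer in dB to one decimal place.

L_p = L_w − 10·log₁₀(4π·r²) with r = 25.0 m.
4π·r² = 7854 m², 10·log₁₀ of that is 38.951 dB.
L_p = 93 − 38.951 = 54.05 dB.

54.0 dB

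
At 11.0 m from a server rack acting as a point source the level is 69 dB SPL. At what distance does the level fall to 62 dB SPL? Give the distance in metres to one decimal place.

24.6 m

The 7.0 dB drop corresponds to a distance ratio of 10^(7.0/20) for a point source.
r₂ = 11.0·10^((69−62)/20) = 11.0·10^(7.0/20) = 24.63 m.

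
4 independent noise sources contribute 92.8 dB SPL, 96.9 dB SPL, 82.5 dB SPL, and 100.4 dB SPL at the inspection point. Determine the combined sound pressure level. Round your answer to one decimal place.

Incoherent sources combine by intensity addition: L_total = 10·log₁₀(Σ 10^(L_i/10)).
Σ 10^(L/10) = 10^(92.8/10) + 10^(96.9/10) + 10^(82.5/10) + 10^(100.4/10) = 1.795e+10.
L_total = 10·log₁₀(1.795e+10) = 102.54 dB SPL.

102.5 dB SPL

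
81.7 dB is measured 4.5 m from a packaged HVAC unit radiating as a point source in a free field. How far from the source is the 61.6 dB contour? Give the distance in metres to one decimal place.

45.5 m

The 20.1 dB drop corresponds to a distance ratio of 10^(20.1/20) for a point source.
r₂ = 4.5·10^((81.7−61.6)/20) = 4.5·10^(20.1/20) = 45.52 m.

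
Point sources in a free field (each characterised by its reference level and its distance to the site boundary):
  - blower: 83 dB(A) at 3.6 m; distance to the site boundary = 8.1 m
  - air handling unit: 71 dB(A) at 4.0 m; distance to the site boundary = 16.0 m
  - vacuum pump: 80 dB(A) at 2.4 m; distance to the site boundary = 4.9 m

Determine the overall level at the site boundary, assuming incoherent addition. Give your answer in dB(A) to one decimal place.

78.1 dB(A)

Propagate each source to the receiver with L = L_ref − 20·log₁₀(r/r_ref), then add intensities.
blower: 83 − 20·log₁₀(8.1/3.6) = 83 − 7.04 = 75.96 dB(A).
air handling unit: 71 − 20·log₁₀(16.0/4.0) = 71 − 12.04 = 58.96 dB(A).
vacuum pump: 80 − 20·log₁₀(4.9/2.4) = 80 − 6.20 = 73.80 dB(A).
Σ 10^(L/10) = 6.419e+07 → L_total = 10·log₁₀(6.419e+07) = 78.07 dB(A).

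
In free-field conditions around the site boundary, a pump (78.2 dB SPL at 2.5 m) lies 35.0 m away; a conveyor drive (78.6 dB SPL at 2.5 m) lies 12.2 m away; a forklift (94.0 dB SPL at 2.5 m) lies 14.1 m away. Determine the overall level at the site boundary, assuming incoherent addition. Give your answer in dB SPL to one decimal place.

79.2 dB SPL

First find each source's level at the receiver (point-source: −20·log₁₀(r/r_ref)), then combine on an intensity basis.
pump: 78.2 − 20·log₁₀(35.0/2.5) = 78.2 − 22.92 = 55.28 dB SPL.
conveyor drive: 78.6 − 20·log₁₀(12.2/2.5) = 78.6 − 13.77 = 64.83 dB SPL.
forklift: 94.0 − 20·log₁₀(14.1/2.5) = 94.0 − 15.03 = 78.97 dB SPL.
Σ 10^(L/10) = 8.235e+07 → L_total = 10·log₁₀(8.235e+07) = 79.16 dB SPL.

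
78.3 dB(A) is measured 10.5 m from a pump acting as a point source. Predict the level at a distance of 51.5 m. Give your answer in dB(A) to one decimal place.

Point-source attenuation: ΔL = 20·log₁₀(r₂/r₁) = 20·log₁₀(51.5/10.5) = 13.812 dB.
L₂ = 78.3 − 20·log₁₀(51.5/10.5) = 78.3 − 13.812 = 64.49 dB(A).

64.5 dB(A)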